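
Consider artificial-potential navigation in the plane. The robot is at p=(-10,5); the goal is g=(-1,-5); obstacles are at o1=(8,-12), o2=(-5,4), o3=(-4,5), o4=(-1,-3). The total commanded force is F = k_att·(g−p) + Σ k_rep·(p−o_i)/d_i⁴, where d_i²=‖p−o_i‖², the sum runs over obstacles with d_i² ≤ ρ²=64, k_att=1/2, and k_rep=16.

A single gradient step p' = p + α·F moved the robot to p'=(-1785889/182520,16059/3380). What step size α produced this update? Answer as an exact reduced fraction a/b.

α = 1/20

F_att = 1/2·(g−p) = 1/2·(9,-10) = (4.5000,-5.0000)
o1: d²=613 > ρ²=64 → inactive
o2: d²=26 ≤ ρ²=64; F_rep = 16·(-5,1)/26² = (-0.1183,0.0237)
o3: d²=36 ≤ ρ²=64; F_rep = 16·(-6,0)/36² = (-0.0741,0.0000)
o4: d²=145 > ρ²=64 → inactive
F = F_att + ΣF_rep = (4.3076,-4.9763)
Δp = p'−p = (0.2154,-0.2488); α = Δx/Fx = (39311/182520) / (39311/9126) = 1/20
check: Δy/Fy = (-841/3380) / (-841/169) = 1/20 ✓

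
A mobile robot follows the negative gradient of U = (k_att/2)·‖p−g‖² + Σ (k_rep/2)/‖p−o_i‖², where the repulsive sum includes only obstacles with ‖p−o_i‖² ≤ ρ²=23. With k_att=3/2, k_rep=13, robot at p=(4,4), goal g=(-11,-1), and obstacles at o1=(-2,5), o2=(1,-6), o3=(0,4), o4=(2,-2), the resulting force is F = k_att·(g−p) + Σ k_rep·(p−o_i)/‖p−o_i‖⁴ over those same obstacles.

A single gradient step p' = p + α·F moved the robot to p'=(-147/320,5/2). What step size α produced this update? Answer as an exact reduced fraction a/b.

α = 1/5

F_att = 3/2·(g−p) = 3/2·(-15,-5) = (-22.5000,-7.5000)
o1: d²=37 > ρ²=23 → inactive
o2: d²=109 > ρ²=23 → inactive
o3: d²=16 ≤ ρ²=23; F_rep = 13·(4,0)/16² = (0.2031,0.0000)
o4: d²=40 > ρ²=23 → inactive
F = F_att + ΣF_rep = (-22.2969,-7.5000)
Δp = p'−p = (-4.4594,-1.5000); α = Δx/Fx = (-1427/320) / (-1427/64) = 1/5
check: Δy/Fy = (-3/2) / (-15/2) = 1/5 ✓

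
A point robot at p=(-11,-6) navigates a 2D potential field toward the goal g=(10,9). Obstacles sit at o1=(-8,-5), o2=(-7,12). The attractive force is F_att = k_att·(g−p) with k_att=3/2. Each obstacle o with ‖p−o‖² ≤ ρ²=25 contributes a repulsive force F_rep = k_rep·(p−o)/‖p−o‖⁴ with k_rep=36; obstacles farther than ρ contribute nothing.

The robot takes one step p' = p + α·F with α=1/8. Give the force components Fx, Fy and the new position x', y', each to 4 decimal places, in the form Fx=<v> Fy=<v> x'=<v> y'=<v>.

Fx=30.4200 Fy=22.1400 x'=-7.1975 y'=-3.2325

F_att = 3/2·(g−p) = 3/2·(21,15) = (31.5000,22.5000)
o1: d²=10 ≤ ρ²=25; F_rep = 36·(-3,-1)/10² = (-1.0800,-0.3600)
o2: d²=340 > ρ²=25 → inactive
F = F_att + ΣF_rep = (30.4200,22.1400)
p' = p + 1/8·F = (-7.1975,-3.2325)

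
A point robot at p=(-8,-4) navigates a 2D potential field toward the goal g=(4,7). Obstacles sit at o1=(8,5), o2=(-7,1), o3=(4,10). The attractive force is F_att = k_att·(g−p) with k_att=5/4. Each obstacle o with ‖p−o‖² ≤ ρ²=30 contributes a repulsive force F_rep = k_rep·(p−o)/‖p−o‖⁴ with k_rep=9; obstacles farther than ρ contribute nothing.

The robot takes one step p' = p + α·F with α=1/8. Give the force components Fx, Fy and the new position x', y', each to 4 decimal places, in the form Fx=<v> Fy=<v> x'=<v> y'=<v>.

Fx=14.9867 Fy=13.6834 x'=-6.1267 y'=-2.2896

F_att = 5/4·(g−p) = 5/4·(12,11) = (15.0000,13.7500)
o1: d²=337 > ρ²=30 → inactive
o2: d²=26 ≤ ρ²=30; F_rep = 9·(-1,-5)/26² = (-0.0133,-0.0666)
o3: d²=340 > ρ²=30 → inactive
F = F_att + ΣF_rep = (14.9867,13.6834)
p' = p + 1/8·F = (-6.1267,-2.2896)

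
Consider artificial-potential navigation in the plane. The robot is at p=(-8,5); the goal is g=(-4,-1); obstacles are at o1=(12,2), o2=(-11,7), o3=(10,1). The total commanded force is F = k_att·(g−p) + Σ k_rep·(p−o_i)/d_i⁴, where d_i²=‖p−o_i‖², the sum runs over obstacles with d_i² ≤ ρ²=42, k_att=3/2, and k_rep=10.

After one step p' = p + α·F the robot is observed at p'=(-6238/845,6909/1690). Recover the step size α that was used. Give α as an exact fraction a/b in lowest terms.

α = 1/10

F_att = 3/2·(g−p) = 3/2·(4,-6) = (6.0000,-9.0000)
o1: d²=409 > ρ²=42 → inactive
o2: d²=13 ≤ ρ²=42; F_rep = 10·(3,-2)/13² = (0.1775,-0.1183)
o3: d²=340 > ρ²=42 → inactive
F = F_att + ΣF_rep = (6.1775,-9.1183)
Δp = p'−p = (0.6178,-0.9118); α = Δx/Fx = (522/845) / (1044/169) = 1/10
check: Δy/Fy = (-1541/1690) / (-1541/169) = 1/10 ✓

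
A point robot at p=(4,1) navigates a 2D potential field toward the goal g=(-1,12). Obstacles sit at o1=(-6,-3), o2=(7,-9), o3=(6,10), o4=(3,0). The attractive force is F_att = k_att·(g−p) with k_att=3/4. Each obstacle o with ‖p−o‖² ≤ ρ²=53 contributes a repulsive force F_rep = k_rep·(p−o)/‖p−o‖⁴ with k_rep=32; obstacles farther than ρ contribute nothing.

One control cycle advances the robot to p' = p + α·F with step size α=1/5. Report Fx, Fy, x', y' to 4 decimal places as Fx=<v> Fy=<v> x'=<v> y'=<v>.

Fx=4.2500 Fy=16.2500 x'=4.8500 y'=4.2500

F_att = 3/4·(g−p) = 3/4·(-5,11) = (-3.7500,8.2500)
o1: d²=116 > ρ²=53 → inactive
o2: d²=109 > ρ²=53 → inactive
o3: d²=85 > ρ²=53 → inactive
o4: d²=2 ≤ ρ²=53; F_rep = 32·(1,1)/2² = (8.0000,8.0000)
F = F_att + ΣF_rep = (4.2500,16.2500)
p' = p + 1/5·F = (4.8500,4.2500)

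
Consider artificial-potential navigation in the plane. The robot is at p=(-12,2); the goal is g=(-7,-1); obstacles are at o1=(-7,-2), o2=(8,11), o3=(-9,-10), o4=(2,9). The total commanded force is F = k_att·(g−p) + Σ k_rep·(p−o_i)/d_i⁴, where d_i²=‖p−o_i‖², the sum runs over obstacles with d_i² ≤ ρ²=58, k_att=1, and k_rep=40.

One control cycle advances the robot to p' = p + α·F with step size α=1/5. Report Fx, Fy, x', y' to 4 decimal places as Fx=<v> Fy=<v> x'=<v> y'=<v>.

F_att = 1·(g−p) = 1·(5,-3) = (5.0000,-3.0000)
o1: d²=41 ≤ ρ²=58; F_rep = 40·(-5,4)/41² = (-0.1190,0.0952)
o2: d²=481 > ρ²=58 → inactive
o3: d²=153 > ρ²=58 → inactive
o4: d²=245 > ρ²=58 → inactive
F = F_att + ΣF_rep = (4.8810,-2.9048)
p' = p + 1/5·F = (-11.0238,1.4190)

Fx=4.8810 Fy=-2.9048 x'=-11.0238 y'=1.4190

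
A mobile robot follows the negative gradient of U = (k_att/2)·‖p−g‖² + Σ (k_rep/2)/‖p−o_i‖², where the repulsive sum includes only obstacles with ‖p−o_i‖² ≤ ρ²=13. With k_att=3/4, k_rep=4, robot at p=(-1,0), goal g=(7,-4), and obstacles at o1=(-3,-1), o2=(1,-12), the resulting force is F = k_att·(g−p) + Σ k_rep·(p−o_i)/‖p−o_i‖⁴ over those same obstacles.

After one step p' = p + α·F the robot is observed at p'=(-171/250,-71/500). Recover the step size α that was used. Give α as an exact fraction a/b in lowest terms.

α = 1/20

F_att = 3/4·(g−p) = 3/4·(8,-4) = (6.0000,-3.0000)
o1: d²=5 ≤ ρ²=13; F_rep = 4·(2,1)/5² = (0.3200,0.1600)
o2: d²=148 > ρ²=13 → inactive
F = F_att + ΣF_rep = (6.3200,-2.8400)
Δp = p'−p = (0.3160,-0.1420); α = Δx/Fx = (79/250) / (158/25) = 1/20
check: Δy/Fy = (-71/500) / (-71/25) = 1/20 ✓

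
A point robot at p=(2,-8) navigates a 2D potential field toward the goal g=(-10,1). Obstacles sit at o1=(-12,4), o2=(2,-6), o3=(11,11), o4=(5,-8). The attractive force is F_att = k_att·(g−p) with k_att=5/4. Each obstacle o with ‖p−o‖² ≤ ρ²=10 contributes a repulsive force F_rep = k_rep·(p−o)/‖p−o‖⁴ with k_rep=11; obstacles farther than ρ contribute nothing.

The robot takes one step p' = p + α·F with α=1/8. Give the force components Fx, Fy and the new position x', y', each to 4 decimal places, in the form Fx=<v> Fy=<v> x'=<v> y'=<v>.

Fx=-15.4074 Fy=9.8750 x'=0.0741 y'=-6.7656

F_att = 5/4·(g−p) = 5/4·(-12,9) = (-15.0000,11.2500)
o1: d²=340 > ρ²=10 → inactive
o2: d²=4 ≤ ρ²=10; F_rep = 11·(0,-2)/4² = (0.0000,-1.3750)
o3: d²=442 > ρ²=10 → inactive
o4: d²=9 ≤ ρ²=10; F_rep = 11·(-3,0)/9² = (-0.4074,0.0000)
F = F_att + ΣF_rep = (-15.4074,9.8750)
p' = p + 1/8·F = (0.0741,-6.7656)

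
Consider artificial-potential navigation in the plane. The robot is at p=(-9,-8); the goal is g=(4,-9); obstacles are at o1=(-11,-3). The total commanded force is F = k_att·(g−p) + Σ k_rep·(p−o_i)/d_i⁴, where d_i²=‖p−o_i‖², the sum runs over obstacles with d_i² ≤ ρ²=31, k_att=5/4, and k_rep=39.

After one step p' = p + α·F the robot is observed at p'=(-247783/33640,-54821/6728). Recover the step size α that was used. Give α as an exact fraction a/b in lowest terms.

F_att = 5/4·(g−p) = 5/4·(13,-1) = (16.2500,-1.2500)
o1: d²=29 ≤ ρ²=31; F_rep = 39·(2,-5)/29² = (0.0927,-0.2319)
F = F_att + ΣF_rep = (16.3427,-1.4819)
Δp = p'−p = (1.6343,-0.1482); α = Δx/Fx = (54977/33640) / (54977/3364) = 1/10
check: Δy/Fy = (-997/6728) / (-4985/3364) = 1/10 ✓

α = 1/10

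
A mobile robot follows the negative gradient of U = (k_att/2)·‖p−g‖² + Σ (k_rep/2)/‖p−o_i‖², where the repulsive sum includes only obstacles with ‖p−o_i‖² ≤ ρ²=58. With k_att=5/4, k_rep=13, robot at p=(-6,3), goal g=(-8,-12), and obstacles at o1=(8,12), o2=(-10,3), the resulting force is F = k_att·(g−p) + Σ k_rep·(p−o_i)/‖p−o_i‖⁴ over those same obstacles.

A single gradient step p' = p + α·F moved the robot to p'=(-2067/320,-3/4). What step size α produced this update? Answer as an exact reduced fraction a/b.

F_att = 5/4·(g−p) = 5/4·(-2,-15) = (-2.5000,-18.7500)
o1: d²=277 > ρ²=58 → inactive
o2: d²=16 ≤ ρ²=58; F_rep = 13·(4,0)/16² = (0.2031,0.0000)
F = F_att + ΣF_rep = (-2.2969,-18.7500)
Δp = p'−p = (-0.4594,-3.7500); α = Δx/Fx = (-147/320) / (-147/64) = 1/5
check: Δy/Fy = (-15/4) / (-75/4) = 1/5 ✓

α = 1/5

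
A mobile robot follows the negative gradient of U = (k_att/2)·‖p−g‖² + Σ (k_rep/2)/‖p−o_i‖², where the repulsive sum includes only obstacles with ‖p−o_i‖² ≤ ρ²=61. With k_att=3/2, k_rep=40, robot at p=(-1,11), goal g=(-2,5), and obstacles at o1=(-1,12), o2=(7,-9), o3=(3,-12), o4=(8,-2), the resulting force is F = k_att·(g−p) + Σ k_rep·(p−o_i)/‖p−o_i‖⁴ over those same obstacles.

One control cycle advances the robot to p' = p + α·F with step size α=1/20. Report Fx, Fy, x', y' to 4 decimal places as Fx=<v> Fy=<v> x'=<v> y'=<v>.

F_att = 3/2·(g−p) = 3/2·(-1,-6) = (-1.5000,-9.0000)
o1: d²=1 ≤ ρ²=61; F_rep = 40·(0,-1)/1² = (0.0000,-40.0000)
o2: d²=464 > ρ²=61 → inactive
o3: d²=545 > ρ²=61 → inactive
o4: d²=250 > ρ²=61 → inactive
F = F_att + ΣF_rep = (-1.5000,-49.0000)
p' = p + 1/20·F = (-1.0750,8.5500)

Fx=-1.5000 Fy=-49.0000 x'=-1.0750 y'=8.5500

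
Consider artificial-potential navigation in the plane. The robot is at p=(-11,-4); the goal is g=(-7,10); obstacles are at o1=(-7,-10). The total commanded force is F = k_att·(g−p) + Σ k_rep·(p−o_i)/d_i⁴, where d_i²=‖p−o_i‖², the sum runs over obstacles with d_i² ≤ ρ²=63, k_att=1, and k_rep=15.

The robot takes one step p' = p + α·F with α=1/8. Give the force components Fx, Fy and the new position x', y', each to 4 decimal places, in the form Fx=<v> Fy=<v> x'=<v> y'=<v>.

Fx=3.9778 Fy=14.0333 x'=-10.5028 y'=-2.2458

F_att = 1·(g−p) = 1·(4,14) = (4.0000,14.0000)
o1: d²=52 ≤ ρ²=63; F_rep = 15·(-4,6)/52² = (-0.0222,0.0333)
F = F_att + ΣF_rep = (3.9778,14.0333)
p' = p + 1/8·F = (-10.5028,-2.2458)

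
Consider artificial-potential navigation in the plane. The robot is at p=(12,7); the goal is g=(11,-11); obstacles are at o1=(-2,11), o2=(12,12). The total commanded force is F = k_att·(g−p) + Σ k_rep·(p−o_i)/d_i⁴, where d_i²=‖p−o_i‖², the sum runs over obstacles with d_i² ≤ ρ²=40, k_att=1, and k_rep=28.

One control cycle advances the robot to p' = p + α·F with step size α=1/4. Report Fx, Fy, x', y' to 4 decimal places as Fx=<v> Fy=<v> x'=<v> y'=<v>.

Fx=-1.0000 Fy=-18.2240 x'=11.7500 y'=2.4440

F_att = 1·(g−p) = 1·(-1,-18) = (-1.0000,-18.0000)
o1: d²=212 > ρ²=40 → inactive
o2: d²=25 ≤ ρ²=40; F_rep = 28·(0,-5)/25² = (0.0000,-0.2240)
F = F_att + ΣF_rep = (-1.0000,-18.2240)
p' = p + 1/4·F = (11.7500,2.4440)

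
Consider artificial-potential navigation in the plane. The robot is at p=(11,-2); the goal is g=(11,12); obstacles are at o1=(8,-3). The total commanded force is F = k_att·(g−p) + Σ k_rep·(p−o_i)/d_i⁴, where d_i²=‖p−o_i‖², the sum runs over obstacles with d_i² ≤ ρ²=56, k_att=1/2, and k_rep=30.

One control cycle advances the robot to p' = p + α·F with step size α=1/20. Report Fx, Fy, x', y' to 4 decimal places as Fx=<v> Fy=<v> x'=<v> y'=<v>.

F_att = 1/2·(g−p) = 1/2·(0,14) = (0.0000,7.0000)
o1: d²=10 ≤ ρ²=56; F_rep = 30·(3,1)/10² = (0.9000,0.3000)
F = F_att + ΣF_rep = (0.9000,7.3000)
p' = p + 1/20·F = (11.0450,-1.6350)

Fx=0.9000 Fy=7.3000 x'=11.0450 y'=-1.6350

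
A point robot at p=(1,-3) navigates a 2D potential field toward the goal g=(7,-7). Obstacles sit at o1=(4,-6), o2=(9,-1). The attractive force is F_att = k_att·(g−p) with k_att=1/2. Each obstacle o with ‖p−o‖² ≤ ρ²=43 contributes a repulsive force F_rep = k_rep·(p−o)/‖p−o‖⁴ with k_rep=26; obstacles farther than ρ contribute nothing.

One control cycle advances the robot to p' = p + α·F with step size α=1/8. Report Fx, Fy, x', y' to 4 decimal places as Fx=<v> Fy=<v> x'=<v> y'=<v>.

F_att = 1/2·(g−p) = 1/2·(6,-4) = (3.0000,-2.0000)
o1: d²=18 ≤ ρ²=43; F_rep = 26·(-3,3)/18² = (-0.2407,0.2407)
o2: d²=68 > ρ²=43 → inactive
F = F_att + ΣF_rep = (2.7593,-1.7593)
p' = p + 1/8·F = (1.3449,-3.2199)

Fx=2.7593 Fy=-1.7593 x'=1.3449 y'=-3.2199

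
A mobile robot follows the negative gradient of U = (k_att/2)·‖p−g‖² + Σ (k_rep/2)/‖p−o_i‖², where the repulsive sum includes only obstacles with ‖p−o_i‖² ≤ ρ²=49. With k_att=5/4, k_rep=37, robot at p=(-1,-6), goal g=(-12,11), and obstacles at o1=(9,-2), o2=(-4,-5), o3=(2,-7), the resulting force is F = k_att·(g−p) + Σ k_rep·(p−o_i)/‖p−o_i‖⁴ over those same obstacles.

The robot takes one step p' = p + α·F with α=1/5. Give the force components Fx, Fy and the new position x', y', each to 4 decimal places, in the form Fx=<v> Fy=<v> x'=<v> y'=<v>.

F_att = 5/4·(g−p) = 5/4·(-11,17) = (-13.7500,21.2500)
o1: d²=116 > ρ²=49 → inactive
o2: d²=10 ≤ ρ²=49; F_rep = 37·(3,-1)/10² = (1.1100,-0.3700)
o3: d²=10 ≤ ρ²=49; F_rep = 37·(-3,1)/10² = (-1.1100,0.3700)
F = F_att + ΣF_rep = (-13.7500,21.2500)
p' = p + 1/5·F = (-3.7500,-1.7500)

Fx=-13.7500 Fy=21.2500 x'=-3.7500 y'=-1.7500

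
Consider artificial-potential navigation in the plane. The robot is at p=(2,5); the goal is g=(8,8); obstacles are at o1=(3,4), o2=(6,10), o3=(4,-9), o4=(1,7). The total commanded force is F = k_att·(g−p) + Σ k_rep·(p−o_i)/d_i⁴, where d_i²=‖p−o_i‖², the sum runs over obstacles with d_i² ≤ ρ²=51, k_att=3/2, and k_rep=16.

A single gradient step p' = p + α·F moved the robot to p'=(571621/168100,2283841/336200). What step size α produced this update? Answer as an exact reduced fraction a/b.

F_att = 3/2·(g−p) = 3/2·(6,3) = (9.0000,4.5000)
o1: d²=2 ≤ ρ²=51; F_rep = 16·(-1,1)/2² = (-4.0000,4.0000)
o2: d²=41 ≤ ρ²=51; F_rep = 16·(-4,-5)/41² = (-0.0381,-0.0476)
o3: d²=200 > ρ²=51 → inactive
o4: d²=5 ≤ ρ²=51; F_rep = 16·(1,-2)/5² = (0.6400,-1.2800)
F = F_att + ΣF_rep = (5.6019,7.1724)
Δp = p'−p = (1.4005,1.7931); α = Δx/Fx = (235421/168100) / (235421/42025) = 1/4
check: Δy/Fy = (602841/336200) / (602841/84050) = 1/4 ✓

α = 1/4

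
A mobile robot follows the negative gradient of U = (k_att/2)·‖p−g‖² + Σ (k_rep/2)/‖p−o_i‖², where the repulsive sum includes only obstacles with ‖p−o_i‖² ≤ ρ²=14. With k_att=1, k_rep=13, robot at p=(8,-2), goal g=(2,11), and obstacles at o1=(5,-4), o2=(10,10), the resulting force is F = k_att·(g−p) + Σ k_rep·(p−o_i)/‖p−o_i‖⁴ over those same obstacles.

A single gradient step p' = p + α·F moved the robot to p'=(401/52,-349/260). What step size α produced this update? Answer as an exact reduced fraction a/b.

α = 1/20

F_att = 1·(g−p) = 1·(-6,13) = (-6.0000,13.0000)
o1: d²=13 ≤ ρ²=14; F_rep = 13·(3,2)/13² = (0.2308,0.1538)
o2: d²=148 > ρ²=14 → inactive
F = F_att + ΣF_rep = (-5.7692,13.1538)
Δp = p'−p = (-0.2885,0.6577); α = Δx/Fx = (-15/52) / (-75/13) = 1/20
check: Δy/Fy = (171/260) / (171/13) = 1/20 ✓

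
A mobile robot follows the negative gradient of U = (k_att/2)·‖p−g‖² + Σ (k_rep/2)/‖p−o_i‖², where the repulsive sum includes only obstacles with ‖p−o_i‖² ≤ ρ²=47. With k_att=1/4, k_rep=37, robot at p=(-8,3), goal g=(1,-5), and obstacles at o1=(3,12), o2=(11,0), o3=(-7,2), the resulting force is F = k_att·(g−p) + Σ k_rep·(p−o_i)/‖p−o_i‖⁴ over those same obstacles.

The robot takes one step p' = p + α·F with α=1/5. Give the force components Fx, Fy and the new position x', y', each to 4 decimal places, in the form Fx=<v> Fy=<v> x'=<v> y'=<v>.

Fx=-7.0000 Fy=7.2500 x'=-9.4000 y'=4.4500

F_att = 1/4·(g−p) = 1/4·(9,-8) = (2.2500,-2.0000)
o1: d²=202 > ρ²=47 → inactive
o2: d²=370 > ρ²=47 → inactive
o3: d²=2 ≤ ρ²=47; F_rep = 37·(-1,1)/2² = (-9.2500,9.2500)
F = F_att + ΣF_rep = (-7.0000,7.2500)
p' = p + 1/5·F = (-9.4000,4.4500)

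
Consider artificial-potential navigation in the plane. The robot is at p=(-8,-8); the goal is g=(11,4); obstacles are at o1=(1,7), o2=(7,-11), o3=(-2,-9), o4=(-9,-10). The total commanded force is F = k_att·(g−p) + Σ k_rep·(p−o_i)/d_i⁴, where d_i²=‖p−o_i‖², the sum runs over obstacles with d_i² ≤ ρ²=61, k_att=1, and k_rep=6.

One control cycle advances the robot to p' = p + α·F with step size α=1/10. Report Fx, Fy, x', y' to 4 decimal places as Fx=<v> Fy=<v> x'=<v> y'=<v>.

F_att = 1·(g−p) = 1·(19,12) = (19.0000,12.0000)
o1: d²=306 > ρ²=61 → inactive
o2: d²=234 > ρ²=61 → inactive
o3: d²=37 ≤ ρ²=61; F_rep = 6·(-6,1)/37² = (-0.0263,0.0044)
o4: d²=5 ≤ ρ²=61; F_rep = 6·(1,2)/5² = (0.2400,0.4800)
F = F_att + ΣF_rep = (19.2137,12.4844)
p' = p + 1/10·F = (-6.0786,-6.7516)

Fx=19.2137 Fy=12.4844 x'=-6.0786 y'=-6.7516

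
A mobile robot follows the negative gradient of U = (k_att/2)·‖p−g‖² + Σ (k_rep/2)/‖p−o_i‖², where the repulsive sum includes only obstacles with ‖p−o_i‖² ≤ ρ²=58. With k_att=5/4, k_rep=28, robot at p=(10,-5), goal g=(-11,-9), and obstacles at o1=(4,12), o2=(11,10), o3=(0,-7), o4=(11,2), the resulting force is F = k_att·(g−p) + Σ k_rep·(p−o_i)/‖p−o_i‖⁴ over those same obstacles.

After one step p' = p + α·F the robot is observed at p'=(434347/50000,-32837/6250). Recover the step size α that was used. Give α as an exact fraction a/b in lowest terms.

F_att = 5/4·(g−p) = 5/4·(-21,-4) = (-26.2500,-5.0000)
o1: d²=325 > ρ²=58 → inactive
o2: d²=226 > ρ²=58 → inactive
o3: d²=104 > ρ²=58 → inactive
o4: d²=50 ≤ ρ²=58; F_rep = 28·(-1,-7)/50² = (-0.0112,-0.0784)
F = F_att + ΣF_rep = (-26.2612,-5.0784)
Δp = p'−p = (-1.3131,-0.2539); α = Δx/Fx = (-65653/50000) / (-65653/2500) = 1/20
check: Δy/Fy = (-1587/6250) / (-3174/625) = 1/20 ✓

α = 1/20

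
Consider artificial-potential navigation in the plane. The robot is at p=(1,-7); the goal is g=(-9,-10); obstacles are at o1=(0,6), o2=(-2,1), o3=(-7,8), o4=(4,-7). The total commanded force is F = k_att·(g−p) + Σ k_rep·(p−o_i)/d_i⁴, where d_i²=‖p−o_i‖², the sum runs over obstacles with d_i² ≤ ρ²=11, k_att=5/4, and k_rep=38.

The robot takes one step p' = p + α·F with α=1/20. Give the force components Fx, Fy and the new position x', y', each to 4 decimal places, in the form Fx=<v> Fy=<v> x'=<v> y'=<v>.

Fx=-13.9074 Fy=-3.7500 x'=0.3046 y'=-7.1875

F_att = 5/4·(g−p) = 5/4·(-10,-3) = (-12.5000,-3.7500)
o1: d²=170 > ρ²=11 → inactive
o2: d²=73 > ρ²=11 → inactive
o3: d²=289 > ρ²=11 → inactive
o4: d²=9 ≤ ρ²=11; F_rep = 38·(-3,0)/9² = (-1.4074,0.0000)
F = F_att + ΣF_rep = (-13.9074,-3.7500)
p' = p + 1/20·F = (0.3046,-7.1875)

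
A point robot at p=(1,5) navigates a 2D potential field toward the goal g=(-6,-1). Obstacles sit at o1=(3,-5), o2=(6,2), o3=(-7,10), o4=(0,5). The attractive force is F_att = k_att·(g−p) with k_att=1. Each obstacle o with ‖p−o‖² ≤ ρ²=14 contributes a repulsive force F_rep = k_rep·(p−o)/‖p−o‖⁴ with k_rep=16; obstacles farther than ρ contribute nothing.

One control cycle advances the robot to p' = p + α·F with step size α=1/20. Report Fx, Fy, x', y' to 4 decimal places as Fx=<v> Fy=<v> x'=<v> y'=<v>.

Fx=9.0000 Fy=-6.0000 x'=1.4500 y'=4.7000

F_att = 1·(g−p) = 1·(-7,-6) = (-7.0000,-6.0000)
o1: d²=104 > ρ²=14 → inactive
o2: d²=34 > ρ²=14 → inactive
o3: d²=89 > ρ²=14 → inactive
o4: d²=1 ≤ ρ²=14; F_rep = 16·(1,0)/1² = (16.0000,0.0000)
F = F_att + ΣF_rep = (9.0000,-6.0000)
p' = p + 1/20·F = (1.4500,4.7000)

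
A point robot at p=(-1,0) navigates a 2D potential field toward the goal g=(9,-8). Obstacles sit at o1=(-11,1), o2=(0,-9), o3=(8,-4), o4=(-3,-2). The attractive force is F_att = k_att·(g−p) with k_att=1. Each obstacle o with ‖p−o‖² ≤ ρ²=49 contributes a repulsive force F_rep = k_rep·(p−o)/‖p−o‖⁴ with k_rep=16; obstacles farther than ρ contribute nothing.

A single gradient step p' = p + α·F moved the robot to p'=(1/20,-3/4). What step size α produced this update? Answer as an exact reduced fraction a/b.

F_att = 1·(g−p) = 1·(10,-8) = (10.0000,-8.0000)
o1: d²=101 > ρ²=49 → inactive
o2: d²=82 > ρ²=49 → inactive
o3: d²=97 > ρ²=49 → inactive
o4: d²=8 ≤ ρ²=49; F_rep = 16·(2,2)/8² = (0.5000,0.5000)
F = F_att + ΣF_rep = (10.5000,-7.5000)
Δp = p'−p = (1.0500,-0.7500); α = Δx/Fx = (21/20) / (21/2) = 1/10
check: Δy/Fy = (-3/4) / (-15/2) = 1/10 ✓

α = 1/10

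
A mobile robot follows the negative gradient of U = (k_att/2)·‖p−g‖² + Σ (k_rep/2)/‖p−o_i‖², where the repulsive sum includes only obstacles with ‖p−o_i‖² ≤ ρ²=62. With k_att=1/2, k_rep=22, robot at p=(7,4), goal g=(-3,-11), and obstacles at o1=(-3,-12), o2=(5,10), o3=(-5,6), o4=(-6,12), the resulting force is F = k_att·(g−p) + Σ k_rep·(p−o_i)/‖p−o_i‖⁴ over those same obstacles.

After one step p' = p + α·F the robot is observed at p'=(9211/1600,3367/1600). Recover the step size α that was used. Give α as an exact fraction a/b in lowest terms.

F_att = 1/2·(g−p) = 1/2·(-10,-15) = (-5.0000,-7.5000)
o1: d²=356 > ρ²=62 → inactive
o2: d²=40 ≤ ρ²=62; F_rep = 22·(2,-6)/40² = (0.0275,-0.0825)
o3: d²=148 > ρ²=62 → inactive
o4: d²=233 > ρ²=62 → inactive
F = F_att + ΣF_rep = (-4.9725,-7.5825)
Δp = p'−p = (-1.2431,-1.8956); α = Δx/Fx = (-1989/1600) / (-1989/400) = 1/4
check: Δy/Fy = (-3033/1600) / (-3033/400) = 1/4 ✓

α = 1/4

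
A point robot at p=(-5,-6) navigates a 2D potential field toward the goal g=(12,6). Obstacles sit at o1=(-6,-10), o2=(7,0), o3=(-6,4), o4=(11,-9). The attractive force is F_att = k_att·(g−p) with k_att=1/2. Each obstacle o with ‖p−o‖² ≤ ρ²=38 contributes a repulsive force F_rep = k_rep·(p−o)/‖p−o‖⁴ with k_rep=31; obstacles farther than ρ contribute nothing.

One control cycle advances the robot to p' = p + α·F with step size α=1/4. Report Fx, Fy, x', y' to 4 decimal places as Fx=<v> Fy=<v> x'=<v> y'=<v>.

F_att = 1/2·(g−p) = 1/2·(17,12) = (8.5000,6.0000)
o1: d²=17 ≤ ρ²=38; F_rep = 31·(1,4)/17² = (0.1073,0.4291)
o2: d²=180 > ρ²=38 → inactive
o3: d²=101 > ρ²=38 → inactive
o4: d²=265 > ρ²=38 → inactive
F = F_att + ΣF_rep = (8.6073,6.4291)
p' = p + 1/4·F = (-2.8482,-4.3927)

Fx=8.6073 Fy=6.4291 x'=-2.8482 y'=-4.3927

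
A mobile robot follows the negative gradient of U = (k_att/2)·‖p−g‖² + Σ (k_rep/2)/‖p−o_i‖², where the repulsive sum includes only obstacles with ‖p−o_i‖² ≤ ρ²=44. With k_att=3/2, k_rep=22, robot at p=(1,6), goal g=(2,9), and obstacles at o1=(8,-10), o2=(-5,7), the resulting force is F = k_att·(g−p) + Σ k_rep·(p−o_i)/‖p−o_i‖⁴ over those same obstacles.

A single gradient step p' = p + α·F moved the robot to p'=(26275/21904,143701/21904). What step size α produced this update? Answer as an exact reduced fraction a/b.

α = 1/8

F_att = 3/2·(g−p) = 3/2·(1,3) = (1.5000,4.5000)
o1: d²=305 > ρ²=44 → inactive
o2: d²=37 ≤ ρ²=44; F_rep = 22·(6,-1)/37² = (0.0964,-0.0161)
F = F_att + ΣF_rep = (1.5964,4.4839)
Δp = p'−p = (0.1996,0.5605); α = Δx/Fx = (4371/21904) / (4371/2738) = 1/8
check: Δy/Fy = (12277/21904) / (12277/2738) = 1/8 ✓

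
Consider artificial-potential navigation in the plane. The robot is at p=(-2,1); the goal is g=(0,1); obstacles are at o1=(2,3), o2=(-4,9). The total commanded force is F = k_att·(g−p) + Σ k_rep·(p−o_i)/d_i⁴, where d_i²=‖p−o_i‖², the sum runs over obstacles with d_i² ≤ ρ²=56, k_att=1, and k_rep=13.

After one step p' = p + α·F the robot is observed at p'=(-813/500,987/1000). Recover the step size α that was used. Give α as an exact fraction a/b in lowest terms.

F_att = 1·(g−p) = 1·(2,0) = (2.0000,0.0000)
o1: d²=20 ≤ ρ²=56; F_rep = 13·(-4,-2)/20² = (-0.1300,-0.0650)
o2: d²=68 > ρ²=56 → inactive
F = F_att + ΣF_rep = (1.8700,-0.0650)
Δp = p'−p = (0.3740,-0.0130); α = Δx/Fx = (187/500) / (187/100) = 1/5
check: Δy/Fy = (-13/1000) / (-13/200) = 1/5 ✓

α = 1/5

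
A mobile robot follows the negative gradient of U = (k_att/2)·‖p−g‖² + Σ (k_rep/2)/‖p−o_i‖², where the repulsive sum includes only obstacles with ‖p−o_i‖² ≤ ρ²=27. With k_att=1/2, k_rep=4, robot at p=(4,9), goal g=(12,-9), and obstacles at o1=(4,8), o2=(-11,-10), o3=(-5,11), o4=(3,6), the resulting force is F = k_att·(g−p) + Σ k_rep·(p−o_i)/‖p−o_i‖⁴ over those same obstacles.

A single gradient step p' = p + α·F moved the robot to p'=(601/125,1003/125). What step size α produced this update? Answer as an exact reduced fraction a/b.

α = 1/5

F_att = 1/2·(g−p) = 1/2·(8,-18) = (4.0000,-9.0000)
o1: d²=1 ≤ ρ²=27; F_rep = 4·(0,1)/1² = (0.0000,4.0000)
o2: d²=586 > ρ²=27 → inactive
o3: d²=85 > ρ²=27 → inactive
o4: d²=10 ≤ ρ²=27; F_rep = 4·(1,3)/10² = (0.0400,0.1200)
F = F_att + ΣF_rep = (4.0400,-4.8800)
Δp = p'−p = (0.8080,-0.9760); α = Δx/Fx = (101/125) / (101/25) = 1/5
check: Δy/Fy = (-122/125) / (-122/25) = 1/5 ✓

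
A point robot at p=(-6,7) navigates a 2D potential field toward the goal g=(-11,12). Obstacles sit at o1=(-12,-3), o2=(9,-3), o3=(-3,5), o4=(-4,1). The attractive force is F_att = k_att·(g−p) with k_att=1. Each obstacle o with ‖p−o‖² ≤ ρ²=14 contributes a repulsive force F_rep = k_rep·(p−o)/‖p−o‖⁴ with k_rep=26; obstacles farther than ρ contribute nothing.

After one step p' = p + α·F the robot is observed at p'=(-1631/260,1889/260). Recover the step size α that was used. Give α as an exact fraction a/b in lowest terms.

α = 1/20

F_att = 1·(g−p) = 1·(-5,5) = (-5.0000,5.0000)
o1: d²=136 > ρ²=14 → inactive
o2: d²=325 > ρ²=14 → inactive
o3: d²=13 ≤ ρ²=14; F_rep = 26·(-3,2)/13² = (-0.4615,0.3077)
o4: d²=40 > ρ²=14 → inactive
F = F_att + ΣF_rep = (-5.4615,5.3077)
Δp = p'−p = (-0.2731,0.2654); α = Δx/Fx = (-71/260) / (-71/13) = 1/20
check: Δy/Fy = (69/260) / (69/13) = 1/20 ✓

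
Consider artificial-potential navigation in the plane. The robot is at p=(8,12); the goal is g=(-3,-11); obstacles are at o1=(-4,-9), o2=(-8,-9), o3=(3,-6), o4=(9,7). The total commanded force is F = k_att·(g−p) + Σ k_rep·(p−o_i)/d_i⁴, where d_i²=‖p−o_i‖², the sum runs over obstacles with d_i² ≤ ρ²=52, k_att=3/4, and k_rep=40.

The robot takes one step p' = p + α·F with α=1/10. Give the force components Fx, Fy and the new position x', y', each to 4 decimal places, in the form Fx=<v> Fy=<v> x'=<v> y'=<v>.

F_att = 3/4·(g−p) = 3/4·(-11,-23) = (-8.2500,-17.2500)
o1: d²=585 > ρ²=52 → inactive
o2: d²=697 > ρ²=52 → inactive
o3: d²=349 > ρ²=52 → inactive
o4: d²=26 ≤ ρ²=52; F_rep = 40·(-1,5)/26² = (-0.0592,0.2959)
F = F_att + ΣF_rep = (-8.3092,-16.9541)
p' = p + 1/10·F = (7.1691,10.3046)

Fx=-8.3092 Fy=-16.9541 x'=7.1691 y'=10.3046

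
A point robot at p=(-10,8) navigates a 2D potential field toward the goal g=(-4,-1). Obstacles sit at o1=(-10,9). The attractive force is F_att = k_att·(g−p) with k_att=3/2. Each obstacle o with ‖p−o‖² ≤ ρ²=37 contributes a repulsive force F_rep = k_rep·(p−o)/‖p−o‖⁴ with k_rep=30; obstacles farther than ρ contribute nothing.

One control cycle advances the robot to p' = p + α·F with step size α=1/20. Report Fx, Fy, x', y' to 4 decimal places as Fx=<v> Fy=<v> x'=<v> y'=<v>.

Fx=9.0000 Fy=-43.5000 x'=-9.5500 y'=5.8250

F_att = 3/2·(g−p) = 3/2·(6,-9) = (9.0000,-13.5000)
o1: d²=1 ≤ ρ²=37; F_rep = 30·(0,-1)/1² = (0.0000,-30.0000)
F = F_att + ΣF_rep = (9.0000,-43.5000)
p' = p + 1/20·F = (-9.5500,5.8250)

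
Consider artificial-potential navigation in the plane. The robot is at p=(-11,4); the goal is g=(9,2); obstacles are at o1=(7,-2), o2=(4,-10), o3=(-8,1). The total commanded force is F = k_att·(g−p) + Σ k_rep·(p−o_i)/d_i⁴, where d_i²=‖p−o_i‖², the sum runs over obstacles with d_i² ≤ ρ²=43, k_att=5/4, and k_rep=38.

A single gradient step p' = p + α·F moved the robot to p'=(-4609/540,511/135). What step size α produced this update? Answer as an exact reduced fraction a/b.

α = 1/10

F_att = 5/4·(g−p) = 5/4·(20,-2) = (25.0000,-2.5000)
o1: d²=360 > ρ²=43 → inactive
o2: d²=421 > ρ²=43 → inactive
o3: d²=18 ≤ ρ²=43; F_rep = 38·(-3,3)/18² = (-0.3519,0.3519)
F = F_att + ΣF_rep = (24.6481,-2.1481)
Δp = p'−p = (2.4648,-0.2148); α = Δx/Fx = (1331/540) / (1331/54) = 1/10
check: Δy/Fy = (-29/135) / (-58/27) = 1/10 ✓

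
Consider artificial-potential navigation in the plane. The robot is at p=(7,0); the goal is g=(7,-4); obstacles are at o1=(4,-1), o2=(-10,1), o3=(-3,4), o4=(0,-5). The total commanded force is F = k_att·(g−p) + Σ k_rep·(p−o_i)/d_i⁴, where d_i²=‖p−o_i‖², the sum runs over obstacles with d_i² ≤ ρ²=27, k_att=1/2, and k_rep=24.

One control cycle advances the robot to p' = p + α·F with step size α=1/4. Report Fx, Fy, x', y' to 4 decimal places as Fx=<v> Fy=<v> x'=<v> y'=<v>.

Fx=0.7200 Fy=-1.7600 x'=7.1800 y'=-0.4400

F_att = 1/2·(g−p) = 1/2·(0,-4) = (0.0000,-2.0000)
o1: d²=10 ≤ ρ²=27; F_rep = 24·(3,1)/10² = (0.7200,0.2400)
o2: d²=290 > ρ²=27 → inactive
o3: d²=116 > ρ²=27 → inactive
o4: d²=74 > ρ²=27 → inactive
F = F_att + ΣF_rep = (0.7200,-1.7600)
p' = p + 1/4·F = (7.1800,-0.4400)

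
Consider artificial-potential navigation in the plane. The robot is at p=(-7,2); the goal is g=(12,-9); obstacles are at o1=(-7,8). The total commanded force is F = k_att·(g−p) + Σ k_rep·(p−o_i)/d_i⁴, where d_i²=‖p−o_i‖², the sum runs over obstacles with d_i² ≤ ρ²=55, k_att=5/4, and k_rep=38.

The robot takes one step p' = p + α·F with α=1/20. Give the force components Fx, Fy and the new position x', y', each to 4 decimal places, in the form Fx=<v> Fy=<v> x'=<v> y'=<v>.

Fx=23.7500 Fy=-13.9259 x'=-5.8125 y'=1.3037

F_att = 5/4·(g−p) = 5/4·(19,-11) = (23.7500,-13.7500)
o1: d²=36 ≤ ρ²=55; F_rep = 38·(0,-6)/36² = (0.0000,-0.1759)
F = F_att + ΣF_rep = (23.7500,-13.9259)
p' = p + 1/20·F = (-5.8125,1.3037)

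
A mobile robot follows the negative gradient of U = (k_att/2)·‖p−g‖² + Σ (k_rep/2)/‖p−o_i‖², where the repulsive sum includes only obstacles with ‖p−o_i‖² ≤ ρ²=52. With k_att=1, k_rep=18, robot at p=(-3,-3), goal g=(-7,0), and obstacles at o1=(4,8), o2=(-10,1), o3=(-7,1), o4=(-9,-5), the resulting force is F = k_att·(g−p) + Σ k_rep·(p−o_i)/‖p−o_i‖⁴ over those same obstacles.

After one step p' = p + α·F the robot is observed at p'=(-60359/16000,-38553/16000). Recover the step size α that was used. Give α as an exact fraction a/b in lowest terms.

α = 1/5

F_att = 1·(g−p) = 1·(-4,3) = (-4.0000,3.0000)
o1: d²=170 > ρ²=52 → inactive
o2: d²=65 > ρ²=52 → inactive
o3: d²=32 ≤ ρ²=52; F_rep = 18·(4,-4)/32² = (0.0703,-0.0703)
o4: d²=40 ≤ ρ²=52; F_rep = 18·(6,2)/40² = (0.0675,0.0225)
F = F_att + ΣF_rep = (-3.8622,2.9522)
Δp = p'−p = (-0.7724,0.5904); α = Δx/Fx = (-12359/16000) / (-12359/3200) = 1/5
check: Δy/Fy = (9447/16000) / (9447/3200) = 1/5 ✓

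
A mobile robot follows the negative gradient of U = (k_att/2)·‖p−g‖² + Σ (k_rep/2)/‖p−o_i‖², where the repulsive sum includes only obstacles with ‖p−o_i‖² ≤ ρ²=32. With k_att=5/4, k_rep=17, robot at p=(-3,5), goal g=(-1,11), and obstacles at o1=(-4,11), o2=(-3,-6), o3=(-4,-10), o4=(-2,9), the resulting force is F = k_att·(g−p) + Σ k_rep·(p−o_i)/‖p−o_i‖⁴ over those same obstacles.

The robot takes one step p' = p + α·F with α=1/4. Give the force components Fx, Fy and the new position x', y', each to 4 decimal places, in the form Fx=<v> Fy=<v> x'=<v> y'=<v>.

F_att = 5/4·(g−p) = 5/4·(2,6) = (2.5000,7.5000)
o1: d²=37 > ρ²=32 → inactive
o2: d²=121 > ρ²=32 → inactive
o3: d²=226 > ρ²=32 → inactive
o4: d²=17 ≤ ρ²=32; F_rep = 17·(-1,-4)/17² = (-0.0588,-0.2353)
F = F_att + ΣF_rep = (2.4412,7.2647)
p' = p + 1/4·F = (-2.3897,6.8162)

Fx=2.4412 Fy=7.2647 x'=-2.3897 y'=6.8162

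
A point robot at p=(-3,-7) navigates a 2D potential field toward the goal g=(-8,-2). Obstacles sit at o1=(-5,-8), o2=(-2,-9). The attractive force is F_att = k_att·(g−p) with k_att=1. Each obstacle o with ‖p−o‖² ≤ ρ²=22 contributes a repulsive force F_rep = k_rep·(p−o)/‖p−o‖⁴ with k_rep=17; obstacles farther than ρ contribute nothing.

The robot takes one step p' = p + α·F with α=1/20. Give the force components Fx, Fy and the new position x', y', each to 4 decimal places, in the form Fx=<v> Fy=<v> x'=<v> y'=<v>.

F_att = 1·(g−p) = 1·(-5,5) = (-5.0000,5.0000)
o1: d²=5 ≤ ρ²=22; F_rep = 17·(2,1)/5² = (1.3600,0.6800)
o2: d²=5 ≤ ρ²=22; F_rep = 17·(-1,2)/5² = (-0.6800,1.3600)
F = F_att + ΣF_rep = (-4.3200,7.0400)
p' = p + 1/20·F = (-3.2160,-6.6480)

Fx=-4.3200 Fy=7.0400 x'=-3.2160 y'=-6.6480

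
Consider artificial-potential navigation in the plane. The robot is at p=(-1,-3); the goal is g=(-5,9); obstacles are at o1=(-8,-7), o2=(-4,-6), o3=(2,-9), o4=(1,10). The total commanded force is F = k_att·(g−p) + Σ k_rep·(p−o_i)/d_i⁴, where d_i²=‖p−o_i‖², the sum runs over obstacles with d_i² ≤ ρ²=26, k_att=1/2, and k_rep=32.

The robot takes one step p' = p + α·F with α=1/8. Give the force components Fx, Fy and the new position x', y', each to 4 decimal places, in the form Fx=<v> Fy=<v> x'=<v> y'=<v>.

F_att = 1/2·(g−p) = 1/2·(-4,12) = (-2.0000,6.0000)
o1: d²=65 > ρ²=26 → inactive
o2: d²=18 ≤ ρ²=26; F_rep = 32·(3,3)/18² = (0.2963,0.2963)
o3: d²=45 > ρ²=26 → inactive
o4: d²=173 > ρ²=26 → inactive
F = F_att + ΣF_rep = (-1.7037,6.2963)
p' = p + 1/8·F = (-1.2130,-2.2130)

Fx=-1.7037 Fy=6.2963 x'=-1.2130 y'=-2.2130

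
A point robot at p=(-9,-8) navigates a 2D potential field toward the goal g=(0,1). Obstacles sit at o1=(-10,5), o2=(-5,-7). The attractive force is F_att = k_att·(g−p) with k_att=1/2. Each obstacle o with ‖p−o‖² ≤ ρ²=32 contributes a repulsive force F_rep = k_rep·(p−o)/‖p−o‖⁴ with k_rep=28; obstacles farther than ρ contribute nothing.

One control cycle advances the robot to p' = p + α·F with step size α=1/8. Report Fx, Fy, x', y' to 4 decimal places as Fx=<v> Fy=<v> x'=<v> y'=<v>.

F_att = 1/2·(g−p) = 1/2·(9,9) = (4.5000,4.5000)
o1: d²=170 > ρ²=32 → inactive
o2: d²=17 ≤ ρ²=32; F_rep = 28·(-4,-1)/17² = (-0.3875,-0.0969)
F = F_att + ΣF_rep = (4.1125,4.4031)
p' = p + 1/8·F = (-8.4859,-7.4496)

Fx=4.1125 Fy=4.4031 x'=-8.4859 y'=-7.4496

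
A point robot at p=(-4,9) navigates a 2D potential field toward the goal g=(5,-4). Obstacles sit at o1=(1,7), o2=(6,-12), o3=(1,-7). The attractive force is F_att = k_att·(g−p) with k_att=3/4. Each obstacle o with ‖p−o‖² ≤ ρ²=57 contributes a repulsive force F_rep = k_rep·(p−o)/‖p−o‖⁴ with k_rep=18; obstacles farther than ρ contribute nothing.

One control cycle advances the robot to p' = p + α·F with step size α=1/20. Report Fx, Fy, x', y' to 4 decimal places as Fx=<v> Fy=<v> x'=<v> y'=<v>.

Fx=6.6430 Fy=-9.7072 x'=-3.6679 y'=8.5146

F_att = 3/4·(g−p) = 3/4·(9,-13) = (6.7500,-9.7500)
o1: d²=29 ≤ ρ²=57; F_rep = 18·(-5,2)/29² = (-0.1070,0.0428)
o2: d²=541 > ρ²=57 → inactive
o3: d²=281 > ρ²=57 → inactive
F = F_att + ΣF_rep = (6.6430,-9.7072)
p' = p + 1/20·F = (-3.6679,8.5146)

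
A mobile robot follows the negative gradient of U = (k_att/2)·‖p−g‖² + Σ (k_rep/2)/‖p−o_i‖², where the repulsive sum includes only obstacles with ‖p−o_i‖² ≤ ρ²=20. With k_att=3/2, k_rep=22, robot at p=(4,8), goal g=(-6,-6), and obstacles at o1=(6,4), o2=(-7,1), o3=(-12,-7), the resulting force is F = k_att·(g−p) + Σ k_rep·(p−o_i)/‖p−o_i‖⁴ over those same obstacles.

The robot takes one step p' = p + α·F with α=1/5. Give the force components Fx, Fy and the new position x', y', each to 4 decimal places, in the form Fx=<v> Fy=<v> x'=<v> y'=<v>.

Fx=-15.1100 Fy=-20.7800 x'=0.9780 y'=3.8440

F_att = 3/2·(g−p) = 3/2·(-10,-14) = (-15.0000,-21.0000)
o1: d²=20 ≤ ρ²=20; F_rep = 22·(-2,4)/20² = (-0.1100,0.2200)
o2: d²=170 > ρ²=20 → inactive
o3: d²=481 > ρ²=20 → inactive
F = F_att + ΣF_rep = (-15.1100,-20.7800)
p' = p + 1/5·F = (0.9780,3.8440)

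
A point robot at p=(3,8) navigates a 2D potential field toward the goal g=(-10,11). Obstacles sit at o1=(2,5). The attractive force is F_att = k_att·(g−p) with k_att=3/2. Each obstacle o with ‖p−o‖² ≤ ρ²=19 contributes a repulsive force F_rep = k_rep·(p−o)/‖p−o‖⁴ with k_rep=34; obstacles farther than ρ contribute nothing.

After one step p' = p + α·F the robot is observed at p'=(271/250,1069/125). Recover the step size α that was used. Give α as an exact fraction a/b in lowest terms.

F_att = 3/2·(g−p) = 3/2·(-13,3) = (-19.5000,4.5000)
o1: d²=10 ≤ ρ²=19; F_rep = 34·(1,3)/10² = (0.3400,1.0200)
F = F_att + ΣF_rep = (-19.1600,5.5200)
Δp = p'−p = (-1.9160,0.5520); α = Δx/Fx = (-479/250) / (-479/25) = 1/10
check: Δy/Fy = (69/125) / (138/25) = 1/10 ✓

α = 1/10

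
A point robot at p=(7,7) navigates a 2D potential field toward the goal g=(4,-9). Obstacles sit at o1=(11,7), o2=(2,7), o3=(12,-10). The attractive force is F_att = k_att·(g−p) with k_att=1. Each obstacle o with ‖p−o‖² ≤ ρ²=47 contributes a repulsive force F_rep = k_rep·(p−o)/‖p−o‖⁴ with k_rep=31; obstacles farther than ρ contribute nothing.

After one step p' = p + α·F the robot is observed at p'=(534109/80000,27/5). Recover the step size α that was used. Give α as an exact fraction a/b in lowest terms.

F_att = 1·(g−p) = 1·(-3,-16) = (-3.0000,-16.0000)
o1: d²=16 ≤ ρ²=47; F_rep = 31·(-4,0)/16² = (-0.4844,0.0000)
o2: d²=25 ≤ ρ²=47; F_rep = 31·(5,0)/25² = (0.2480,0.0000)
o3: d²=314 > ρ²=47 → inactive
F = F_att + ΣF_rep = (-3.2364,-16.0000)
Δp = p'−p = (-0.3236,-1.6000); α = Δx/Fx = (-25891/80000) / (-25891/8000) = 1/10
check: Δy/Fy = (-8/5) / (-16) = 1/10 ✓

α = 1/10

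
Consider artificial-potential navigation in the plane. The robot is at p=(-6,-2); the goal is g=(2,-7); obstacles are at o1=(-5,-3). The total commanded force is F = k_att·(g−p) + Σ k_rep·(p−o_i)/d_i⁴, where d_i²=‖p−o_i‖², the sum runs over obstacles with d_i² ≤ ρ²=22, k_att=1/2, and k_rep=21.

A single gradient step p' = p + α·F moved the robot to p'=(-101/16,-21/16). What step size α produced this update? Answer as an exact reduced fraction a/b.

α = 1/4

F_att = 1/2·(g−p) = 1/2·(8,-5) = (4.0000,-2.5000)
o1: d²=2 ≤ ρ²=22; F_rep = 21·(-1,1)/2² = (-5.2500,5.2500)
F = F_att + ΣF_rep = (-1.2500,2.7500)
Δp = p'−p = (-0.3125,0.6875); α = Δx/Fx = (-5/16) / (-5/4) = 1/4
check: Δy/Fy = (11/16) / (11/4) = 1/4 ✓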